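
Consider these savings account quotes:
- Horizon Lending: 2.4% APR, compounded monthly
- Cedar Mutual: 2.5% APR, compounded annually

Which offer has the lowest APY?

Horizon Lending

Horizon Lending: (1 + 0.024/12)^12 − 1 = 2.427%
Cedar Mutual: compounded annually, EAR = 2.500%
The lowest effective annual rate is Horizon Lending at 2.427%.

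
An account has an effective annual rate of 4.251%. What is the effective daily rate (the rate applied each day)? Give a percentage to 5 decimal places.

The per-day rate i satisfies (1 + i)^365 = 1 + 0.04251.
i = 1.04251^(1/365) − 1 = 0.0001141 = 0.01141%.

0.01141%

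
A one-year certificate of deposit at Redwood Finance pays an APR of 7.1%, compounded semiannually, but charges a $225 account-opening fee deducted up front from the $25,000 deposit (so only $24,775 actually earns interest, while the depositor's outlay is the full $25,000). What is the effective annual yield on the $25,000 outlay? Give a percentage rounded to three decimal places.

6.261%

Value after one year: 24,775 × (1 + 0.071/2)^2 = 24,775 × 1.072260 = $26,565.25.
Effective yield on the $25,000 outlay: 26,565.25 / 25,000 − 1 = 0.062610 = 6.261%.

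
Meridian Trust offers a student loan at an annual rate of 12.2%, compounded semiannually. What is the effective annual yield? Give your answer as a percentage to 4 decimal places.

12.5721%

EAR = (1 + 0.122/2)^2 − 1.
= (1 + 0.061000)^2 − 1 = 1.125721 − 1 = 12.5721%.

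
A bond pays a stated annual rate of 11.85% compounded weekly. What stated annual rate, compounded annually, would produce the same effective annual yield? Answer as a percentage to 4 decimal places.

12.5655%

EAR = (1 + 0.1185/52)^52 − 1 = 0.125655.
Compounded annually, the equivalent nominal rate is the EAR itself: 12.5655%.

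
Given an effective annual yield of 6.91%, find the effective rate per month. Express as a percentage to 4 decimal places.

0.5584%

The per-month rate i satisfies (1 + i)^12 = 1 + 0.0691.
i = 1.0691^(1/12) − 1 = 0.0055836 = 0.5584%.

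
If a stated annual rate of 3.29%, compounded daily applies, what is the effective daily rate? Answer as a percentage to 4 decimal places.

0.0090%

With a nominal annual rate compounded daily, the periodic rate is the nominal rate divided by 365.
i = 0.0329 / 365 = 0.0000901 = 0.0090%.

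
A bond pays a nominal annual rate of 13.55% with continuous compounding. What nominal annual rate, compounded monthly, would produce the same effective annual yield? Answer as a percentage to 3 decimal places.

13.627%

EAR under continuous compounding: e^0.1355 − 1 = 0.145109.
Solve (1 + r/12)^12 = 1.145109: r/12 = 1.145109^(1/12) − 1 = 0.011356, so r = 0.136268 = 13.627%.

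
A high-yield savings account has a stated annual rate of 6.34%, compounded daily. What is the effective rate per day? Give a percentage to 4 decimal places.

0.0174%

With a nominal annual rate compounded daily, the periodic rate is the nominal rate divided by 365.
i = 0.0634 / 365 = 0.0001737 = 0.0174%.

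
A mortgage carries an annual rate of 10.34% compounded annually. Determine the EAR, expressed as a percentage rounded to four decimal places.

10.3400%

Annual compounding means the effective rate equals the nominal rate: 10.3400%.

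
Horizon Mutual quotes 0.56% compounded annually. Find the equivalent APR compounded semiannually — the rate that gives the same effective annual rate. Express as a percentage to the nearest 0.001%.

Compounded annually, EAR = nominal = 0.005600.
Solve (1 + r/2)^2 = 1.005600: r/2 = 1.005600^(1/2) − 1 = 0.002796, so r = 0.005592 = 0.559%.

0.559%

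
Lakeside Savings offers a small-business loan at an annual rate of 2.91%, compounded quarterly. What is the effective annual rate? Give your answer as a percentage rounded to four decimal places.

2.9419%

EAR = (1 + 0.0291/4)^4 − 1.
= (1 + 0.007275)^4 − 1 = 1.029419 − 1 = 2.9419%.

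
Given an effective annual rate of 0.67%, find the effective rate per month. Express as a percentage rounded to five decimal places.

The per-month rate i satisfies (1 + i)^12 = 1 + 0.0067.
i = 1.0067^(1/12) − 1 = 0.0005566 = 0.05566%.

0.05566%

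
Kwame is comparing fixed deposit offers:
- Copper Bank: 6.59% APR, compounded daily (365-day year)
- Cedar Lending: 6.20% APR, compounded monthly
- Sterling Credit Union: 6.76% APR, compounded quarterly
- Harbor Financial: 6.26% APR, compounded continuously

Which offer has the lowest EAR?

Copper Bank: (1 + 0.0659/365)^365 − 1 = 6.811%
Cedar Lending: (1 + 0.0620/12)^12 − 1 = 6.379%
Sterling Credit Union: (1 + 0.0676/4)^4 − 1 = 6.933%
Harbor Financial: e^0.0626 − 1 = 6.460%
The lowest effective annual rate is Cedar Lending at 6.379%.

Cedar Lending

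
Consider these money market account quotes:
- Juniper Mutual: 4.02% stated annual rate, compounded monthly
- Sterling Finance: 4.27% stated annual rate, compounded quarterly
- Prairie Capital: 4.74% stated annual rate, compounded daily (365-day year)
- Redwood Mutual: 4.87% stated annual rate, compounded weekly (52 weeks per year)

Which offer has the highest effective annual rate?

Redwood Mutual

Juniper Mutual: (1 + 0.0402/12)^12 − 1 = 4.095%
Sterling Finance: (1 + 0.0427/4)^4 − 1 = 4.339%
Prairie Capital: (1 + 0.0474/365)^365 − 1 = 4.854%
Redwood Mutual: (1 + 0.0487/52)^52 − 1 = 4.988%
The highest effective annual rate is Redwood Mutual at 4.988%.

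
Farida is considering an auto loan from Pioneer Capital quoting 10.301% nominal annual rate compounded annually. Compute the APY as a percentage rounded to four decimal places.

Annual compounding means the effective rate equals the nominal rate: 10.3010%.

10.3010%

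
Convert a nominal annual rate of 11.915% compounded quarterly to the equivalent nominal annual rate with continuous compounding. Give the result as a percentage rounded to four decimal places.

11.7410%

EAR = (1 + 0.11915/4)^4 − 1 = 0.124580.
Equivalent continuous rate: r = ln(1 + 0.124580) = 0.117410 = 11.7410%.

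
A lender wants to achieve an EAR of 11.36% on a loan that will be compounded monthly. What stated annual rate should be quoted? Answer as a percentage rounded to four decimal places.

10.8082%

(1 + r/12)^12 − 1 = 0.1136, so 1 + r/12 = 1.1136^(1/12).
r/12 = 0.009007, so r = 0.108082 = 10.8082%.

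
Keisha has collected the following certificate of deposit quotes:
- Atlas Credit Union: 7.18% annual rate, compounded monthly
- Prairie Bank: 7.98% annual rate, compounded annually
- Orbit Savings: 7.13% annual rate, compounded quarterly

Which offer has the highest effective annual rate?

Atlas Credit Union: (1 + 0.0718/12)^12 − 1 = 7.421%
Prairie Bank: compounded annually, EAR = 7.980%
Orbit Savings: (1 + 0.0713/4)^4 − 1 = 7.323%
The highest effective annual rate is Prairie Bank at 7.980%.

Prairie Bank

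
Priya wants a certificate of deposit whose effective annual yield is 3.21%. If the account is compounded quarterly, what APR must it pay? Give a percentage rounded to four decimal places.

(1 + r/4)^4 − 1 = 0.0321, so 1 + r/4 = 1.0321^(1/4).
r/4 = 0.007930, so r = 0.031721 = 3.1721%.

3.1721%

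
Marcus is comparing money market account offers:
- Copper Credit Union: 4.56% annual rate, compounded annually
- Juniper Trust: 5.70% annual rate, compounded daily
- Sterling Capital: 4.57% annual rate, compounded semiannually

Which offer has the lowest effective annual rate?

Copper Credit Union: compounded annually, EAR = 4.560%
Juniper Trust: (1 + 0.0570/365)^365 − 1 = 5.865%
Sterling Capital: (1 + 0.0457/2)^2 − 1 = 4.622%
The lowest effective annual rate is Copper Credit Union at 4.560%.

Copper Credit Union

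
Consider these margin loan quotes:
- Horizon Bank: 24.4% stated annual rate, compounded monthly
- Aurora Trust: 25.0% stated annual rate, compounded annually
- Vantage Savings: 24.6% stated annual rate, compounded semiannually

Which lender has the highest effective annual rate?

Horizon Bank

Horizon Bank: (1 + 0.244/12)^12 − 1 = 27.322%
Aurora Trust: compounded annually, EAR = 25.000%
Vantage Savings: (1 + 0.246/2)^2 − 1 = 26.113%
The highest effective annual rate is Horizon Bank at 27.322%.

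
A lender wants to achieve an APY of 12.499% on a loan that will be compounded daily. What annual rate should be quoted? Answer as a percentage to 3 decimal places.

11.779%

(1 + r/365)^365 − 1 = 0.12499, so 1 + r/365 = 1.12499^(1/365).
r/365 = 0.000323, so r = 0.117793 = 11.779%.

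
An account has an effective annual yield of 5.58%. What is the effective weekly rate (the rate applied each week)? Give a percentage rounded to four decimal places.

0.1045%

The per-week rate i satisfies (1 + i)^52 = 1 + 0.0558.
i = 1.0558^(1/52) − 1 = 0.0010448 = 0.1045%.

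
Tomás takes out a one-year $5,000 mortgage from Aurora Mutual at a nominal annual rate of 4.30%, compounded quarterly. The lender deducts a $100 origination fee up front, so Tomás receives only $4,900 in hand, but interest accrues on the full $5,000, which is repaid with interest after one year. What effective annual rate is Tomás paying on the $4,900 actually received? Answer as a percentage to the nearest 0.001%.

Amount owed after one year: 5,000 × (1 + 0.0430/4)^4 = 5,000 × 1.043698 = $5,218.49.
Effective rate on net proceeds: 5,218.49 / 4,900 − 1 = 0.064998 = 6.500%.

6.500%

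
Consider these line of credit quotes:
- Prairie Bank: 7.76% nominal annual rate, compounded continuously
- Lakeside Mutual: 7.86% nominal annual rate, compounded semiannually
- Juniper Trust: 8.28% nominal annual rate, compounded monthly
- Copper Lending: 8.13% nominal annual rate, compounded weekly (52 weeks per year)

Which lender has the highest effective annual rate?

Prairie Bank: e^0.0776 − 1 = 8.069%
Lakeside Mutual: (1 + 0.0786/2)^2 − 1 = 8.014%
Juniper Trust: (1 + 0.0828/12)^12 − 1 = 8.602%
Copper Lending: (1 + 0.0813/52)^52 − 1 = 8.463%
The highest effective annual rate is Juniper Trust at 8.602%.

Juniper Trust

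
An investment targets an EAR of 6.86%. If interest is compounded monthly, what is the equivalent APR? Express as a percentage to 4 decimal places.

6.6533%

(1 + r/12)^12 − 1 = 0.0686, so 1 + r/12 = 1.0686^(1/12).
r/12 = 0.005544, so r = 0.066533 = 6.6533%.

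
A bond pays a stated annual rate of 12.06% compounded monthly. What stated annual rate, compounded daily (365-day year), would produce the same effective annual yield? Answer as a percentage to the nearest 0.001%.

EAR = (1 + 0.1206/12)^12 − 1 = 0.127495.
Solve (1 + r/365)^365 = 1.127495: r/365 = 1.127495^(1/365) − 1 = 0.000329, so r = 0.120018 = 12.002%.

12.002%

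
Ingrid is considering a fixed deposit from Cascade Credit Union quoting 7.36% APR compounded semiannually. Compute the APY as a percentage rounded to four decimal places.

EAR = (1 + 0.0736/2)^2 − 1.
= 1.074954 − 1 = 7.4954%.

7.4954%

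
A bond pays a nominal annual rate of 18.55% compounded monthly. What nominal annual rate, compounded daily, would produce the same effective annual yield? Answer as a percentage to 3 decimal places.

18.413%

EAR = (1 + 0.1855/12)^12 − 1 = 0.202113.
Solve (1 + r/365)^365 = 1.202113: r/365 = 1.202113^(1/365) − 1 = 0.000504, so r = 0.184127 = 18.413%.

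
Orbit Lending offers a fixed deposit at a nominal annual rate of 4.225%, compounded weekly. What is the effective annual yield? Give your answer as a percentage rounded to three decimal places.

4.314%

EAR = (1 + 0.04225/52)^52 − 1.
= (1 + 0.000812)^52 − 1 = 1.043137 − 1 = 4.314%.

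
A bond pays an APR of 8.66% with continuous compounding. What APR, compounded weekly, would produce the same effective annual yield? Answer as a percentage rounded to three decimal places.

EAR under continuous compounding: e^0.0866 − 1 = 0.090460.
Solve (1 + r/52)^52 = 1.090460: r/52 = 1.090460^(1/52) − 1 = 0.001667, so r = 0.086672 = 8.667%.

8.667%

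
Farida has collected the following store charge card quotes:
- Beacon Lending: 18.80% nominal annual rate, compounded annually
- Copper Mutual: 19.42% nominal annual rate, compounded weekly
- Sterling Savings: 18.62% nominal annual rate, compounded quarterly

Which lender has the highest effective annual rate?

Beacon Lending: compounded annually, EAR = 18.800%
Copper Mutual: (1 + 0.1942/52)^52 − 1 = 21.390%
Sterling Savings: (1 + 0.1862/4)^4 − 1 = 19.961%
The highest effective annual rate is Copper Mutual at 21.390%.

Copper Mutual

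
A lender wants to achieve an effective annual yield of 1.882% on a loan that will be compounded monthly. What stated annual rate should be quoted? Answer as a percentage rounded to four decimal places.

(1 + r/12)^12 − 1 = 0.01882, so 1 + r/12 = 1.01882^(1/12).
r/12 = 0.001555, so r = 0.018660 = 1.8660%.

1.8660%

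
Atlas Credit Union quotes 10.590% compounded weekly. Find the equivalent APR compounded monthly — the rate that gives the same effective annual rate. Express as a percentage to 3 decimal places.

10.626%

EAR = (1 + 0.10590/52)^52 − 1 = 0.111591.
Solve (1 + r/12)^12 = 1.111591: r/12 = 1.111591^(1/12) − 1 = 0.008855, so r = 0.106260 = 10.626%.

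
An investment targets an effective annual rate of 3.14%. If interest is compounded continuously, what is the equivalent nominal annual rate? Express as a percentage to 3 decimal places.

3.092%

Continuous: nominal r satisfies e^r − 1 = 0.0314.
r = ln(1 + 0.0314) = ln(1.0314) = 0.030917 = 3.092%.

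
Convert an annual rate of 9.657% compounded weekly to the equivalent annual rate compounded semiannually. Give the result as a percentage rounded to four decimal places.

9.8845%

EAR = (1 + 0.09657/52)^52 − 1 = 0.101288.
Solve (1 + r/2)^2 = 1.101288: r/2 = 1.101288^(1/2) − 1 = 0.049423, so r = 0.098845 = 9.8845%.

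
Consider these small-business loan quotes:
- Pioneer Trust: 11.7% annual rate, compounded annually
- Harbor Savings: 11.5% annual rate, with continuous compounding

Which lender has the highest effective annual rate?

Harbor Savings

Pioneer Trust: compounded annually, EAR = 11.700%
Harbor Savings: e^0.115 − 1 = 12.187%
The highest effective annual rate is Harbor Savings at 12.187%.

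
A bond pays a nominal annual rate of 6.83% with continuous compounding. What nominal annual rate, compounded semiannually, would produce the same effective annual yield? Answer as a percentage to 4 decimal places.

EAR under continuous compounding: e^0.0683 − 1 = 0.070686.
Solve (1 + r/2)^2 = 1.070686: r/2 = 1.070686^(1/2) − 1 = 0.034740, so r = 0.069480 = 6.9480%.

6.9480%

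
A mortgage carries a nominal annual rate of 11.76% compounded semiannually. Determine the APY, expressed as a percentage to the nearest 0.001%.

12.106%

EAR = (1 + 0.1176/2)^2 − 1.
= (1 + 0.058800)^2 − 1 = 1.121057 − 1 = 12.106%.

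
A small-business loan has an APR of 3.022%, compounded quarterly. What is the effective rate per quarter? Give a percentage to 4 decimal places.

0.7555%

With a nominal annual rate compounded quarterly, the periodic rate is the nominal rate divided by 4.
i = 0.03022 / 4 = 0.0075550 = 0.7555%.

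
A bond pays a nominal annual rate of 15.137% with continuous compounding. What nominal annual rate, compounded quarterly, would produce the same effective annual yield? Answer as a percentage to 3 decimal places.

15.427%

EAR under continuous compounding: e^0.15137 − 1 = 0.163427.
Solve (1 + r/4)^4 = 1.163427: r/4 = 1.163427^(1/4) − 1 = 0.038568, so r = 0.154271 = 15.427%.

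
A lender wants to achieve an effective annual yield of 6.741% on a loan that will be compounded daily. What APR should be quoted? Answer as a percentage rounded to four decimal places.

6.5241%

(1 + r/365)^365 − 1 = 0.06741, so 1 + r/365 = 1.06741^(1/365).
r/365 = 0.000179, so r = 0.065241 = 6.5241%.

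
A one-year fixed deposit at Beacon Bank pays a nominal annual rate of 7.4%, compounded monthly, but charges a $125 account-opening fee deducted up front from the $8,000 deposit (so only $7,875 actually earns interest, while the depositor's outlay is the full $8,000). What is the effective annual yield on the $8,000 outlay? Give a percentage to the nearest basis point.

5.97%

Value after one year: 7,875 × (1 + 0.074/12)^12 = 7,875 × 1.076562 = $8,477.93.
Effective yield on the $8,000 outlay: 8,477.93 / 8,000 − 1 = 0.059741 = 5.97%.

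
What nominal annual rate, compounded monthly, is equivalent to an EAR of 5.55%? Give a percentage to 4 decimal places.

(1 + r/12)^12 − 1 = 0.0555, so 1 + r/12 = 1.0555^(1/12).
r/12 = 0.004511, so r = 0.054136 = 5.4136%.

5.4136%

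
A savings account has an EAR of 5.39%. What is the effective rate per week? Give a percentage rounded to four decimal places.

0.1010%

The per-week rate i satisfies (1 + i)^52 = 1 + 0.0539.
i = 1.0539^(1/52) − 1 = 0.0010101 = 0.1010%.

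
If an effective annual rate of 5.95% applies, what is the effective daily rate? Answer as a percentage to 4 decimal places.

0.0158%

The per-day rate i satisfies (1 + i)^365 = 1 + 0.0595.
i = 1.0595^(1/365) − 1 = 0.0001584 = 0.0158%.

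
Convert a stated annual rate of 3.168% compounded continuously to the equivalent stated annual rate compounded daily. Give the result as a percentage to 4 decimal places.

EAR under continuous compounding: e^0.03168 − 1 = 0.032187.
Solve (1 + r/365)^365 = 1.032187: r/365 = 1.032187^(1/365) − 1 = 0.000087, so r = 0.031681 = 3.1681%.

3.1681%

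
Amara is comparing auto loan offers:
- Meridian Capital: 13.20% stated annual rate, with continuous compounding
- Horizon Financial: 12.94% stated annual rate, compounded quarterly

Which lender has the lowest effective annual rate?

Meridian Capital: e^0.1320 − 1 = 14.111%
Horizon Financial: (1 + 0.1294/4)^4 − 1 = 13.582%
The lowest effective annual rate is Horizon Financial at 13.582%.

Horizon Financial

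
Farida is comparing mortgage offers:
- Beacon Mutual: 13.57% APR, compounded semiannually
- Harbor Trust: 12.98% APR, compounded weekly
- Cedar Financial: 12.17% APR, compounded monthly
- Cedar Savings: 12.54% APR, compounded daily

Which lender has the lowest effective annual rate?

Cedar Financial

Beacon Mutual: (1 + 0.1357/2)^2 − 1 = 14.030%
Harbor Trust: (1 + 0.1298/52)^52 − 1 = 13.842%
Cedar Financial: (1 + 0.1217/12)^12 − 1 = 12.872%
Cedar Savings: (1 + 0.1254/365)^365 − 1 = 13.358%
The lowest effective annual rate is Cedar Financial at 12.872%.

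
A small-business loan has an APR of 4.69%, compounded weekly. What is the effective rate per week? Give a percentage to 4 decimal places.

With a nominal annual rate compounded weekly, the periodic rate is the nominal rate divided by 52.
i = 0.0469 / 52 = 0.0009019 = 0.0902%.

0.0902%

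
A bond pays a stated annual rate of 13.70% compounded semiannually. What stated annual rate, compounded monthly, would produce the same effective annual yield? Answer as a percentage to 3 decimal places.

13.325%

EAR = (1 + 0.1370/2)^2 − 1 = 0.141692.
Solve (1 + r/12)^12 = 1.141692: r/12 = 1.141692^(1/12) − 1 = 0.011104, so r = 0.133246 = 13.325%.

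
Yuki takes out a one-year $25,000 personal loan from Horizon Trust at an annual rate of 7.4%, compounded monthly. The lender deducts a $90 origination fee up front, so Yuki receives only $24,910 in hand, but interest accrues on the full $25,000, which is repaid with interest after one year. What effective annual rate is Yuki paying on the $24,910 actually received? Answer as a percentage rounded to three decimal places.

8.045%

Amount owed after one year: 25,000 × (1 + 0.074/12)^12 = 25,000 × 1.076562 = $26,914.05.
Effective rate on net proceeds: 26,914.05 / 24,910 − 1 = 0.080452 = 8.045%.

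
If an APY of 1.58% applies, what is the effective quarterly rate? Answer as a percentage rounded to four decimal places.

The per-quarter rate i satisfies (1 + i)^4 = 1 + 0.0158.
i = 1.0158^(1/4) − 1 = 0.0039268 = 0.3927%.

0.3927%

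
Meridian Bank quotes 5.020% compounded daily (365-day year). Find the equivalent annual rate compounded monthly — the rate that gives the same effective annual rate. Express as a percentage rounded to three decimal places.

EAR = (1 + 0.05020/365)^365 − 1 = 0.051478.
Solve (1 + r/12)^12 = 1.051478: r/12 = 1.051478^(1/12) − 1 = 0.004192, so r = 0.050302 = 5.030%.

5.030%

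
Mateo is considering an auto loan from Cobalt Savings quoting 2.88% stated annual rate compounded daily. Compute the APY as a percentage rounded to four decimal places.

EAR = (1 + 0.0288/365)^365 − 1.
= (1 + 0.000079)^365 − 1 = 1.029218 − 1 = 2.9218%.

2.9218%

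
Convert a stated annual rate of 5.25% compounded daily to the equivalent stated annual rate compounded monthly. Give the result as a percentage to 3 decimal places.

EAR = (1 + 0.0525/365)^365 − 1 = 0.053899.
Solve (1 + r/12)^12 = 1.053899: r/12 = 1.053899^(1/12) − 1 = 0.004384, so r = 0.052611 = 5.261%.

5.261%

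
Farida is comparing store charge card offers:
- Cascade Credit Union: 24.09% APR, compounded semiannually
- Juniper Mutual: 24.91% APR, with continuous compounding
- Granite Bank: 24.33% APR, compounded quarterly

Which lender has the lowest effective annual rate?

Cascade Credit Union: (1 + 0.2409/2)^2 − 1 = 25.541%
Juniper Mutual: e^0.2491 − 1 = 28.287%
Granite Bank: (1 + 0.2433/4)^4 − 1 = 26.641%
The lowest effective annual rate is Cascade Credit Union at 25.541%.

Cascade Credit Union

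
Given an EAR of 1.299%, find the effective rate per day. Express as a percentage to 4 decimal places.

0.0035%

The per-day rate i satisfies (1 + i)^365 = 1 + 0.01299.
i = 1.01299^(1/365) − 1 = 0.0000354 = 0.0035%.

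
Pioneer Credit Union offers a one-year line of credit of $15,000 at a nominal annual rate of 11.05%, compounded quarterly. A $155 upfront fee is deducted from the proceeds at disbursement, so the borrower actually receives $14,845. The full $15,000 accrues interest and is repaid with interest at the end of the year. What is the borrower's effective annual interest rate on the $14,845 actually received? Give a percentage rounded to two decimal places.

Amount owed after one year: 15,000 × (1 + 0.1105/4)^4 = 15,000 × 1.115164 = $16,727.46.
Effective rate on net proceeds: 16,727.46 / 14,845 − 1 = 0.126807 = 12.68%.

12.68%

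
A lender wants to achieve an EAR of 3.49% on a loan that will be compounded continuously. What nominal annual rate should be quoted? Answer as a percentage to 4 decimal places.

Continuous: nominal r satisfies e^r − 1 = 0.0349.
r = ln(1 + 0.0349) = ln(1.0349) = 0.034305 = 3.4305%.

3.4305%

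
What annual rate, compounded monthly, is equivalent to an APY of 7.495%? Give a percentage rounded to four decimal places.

7.2492%

(1 + r/12)^12 − 1 = 0.07495, so 1 + r/12 = 1.07495^(1/12).
r/12 = 0.006041, so r = 0.072492 = 7.2492%.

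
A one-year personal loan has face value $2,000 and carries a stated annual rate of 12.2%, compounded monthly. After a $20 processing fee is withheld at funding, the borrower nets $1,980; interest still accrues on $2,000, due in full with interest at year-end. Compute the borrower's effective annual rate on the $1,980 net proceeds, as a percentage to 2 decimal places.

Amount owed after one year: 2,000 × (1 + 0.122/12)^12 = 2,000 × 1.129058 = $2,258.12.
Effective rate on net proceeds: 2,258.12 / 1,980 − 1 = 0.140463 = 14.05%.

14.05%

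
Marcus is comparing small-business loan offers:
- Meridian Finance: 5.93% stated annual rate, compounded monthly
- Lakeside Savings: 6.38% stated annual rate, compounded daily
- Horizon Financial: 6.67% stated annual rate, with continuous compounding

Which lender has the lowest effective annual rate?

Meridian Finance: (1 + 0.0593/12)^12 − 1 = 6.094%
Lakeside Savings: (1 + 0.0638/365)^365 − 1 = 6.587%
Horizon Financial: e^0.0667 − 1 = 6.897%
The lowest effective annual rate is Meridian Finance at 6.094%.

Meridian Finance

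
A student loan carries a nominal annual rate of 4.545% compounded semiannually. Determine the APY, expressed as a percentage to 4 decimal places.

EAR = (1 + 0.04545/2)^2 − 1.
= 1.045966 − 1 = 4.5966%.

4.5966%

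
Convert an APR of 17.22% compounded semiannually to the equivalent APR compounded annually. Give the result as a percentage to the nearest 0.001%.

EAR = (1 + 0.1722/2)^2 − 1 = 0.179613.
Compounded annually, the equivalent nominal rate is the EAR itself: 17.961%.

17.961%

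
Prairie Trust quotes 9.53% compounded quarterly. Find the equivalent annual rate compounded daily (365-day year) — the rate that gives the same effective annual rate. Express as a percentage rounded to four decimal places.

EAR = (1 + 0.0953/4)^4 − 1 = 0.098760.
Solve (1 + r/365)^365 = 1.098760: r/365 = 1.098760^(1/365) − 1 = 0.000258, so r = 0.094195 = 9.4195%.

9.4195%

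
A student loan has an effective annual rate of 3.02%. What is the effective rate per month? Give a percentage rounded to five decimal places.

The per-month rate i satisfies (1 + i)^12 = 1 + 0.0302.
i = 1.0302^(1/12) − 1 = 0.0024825 = 0.24825%.

0.24825%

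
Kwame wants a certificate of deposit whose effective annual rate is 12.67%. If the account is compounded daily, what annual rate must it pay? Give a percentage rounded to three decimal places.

11.931%

(1 + r/365)^365 − 1 = 0.1267, so 1 + r/365 = 1.1267^(1/365).
r/365 = 0.000327, so r = 0.119313 = 11.931%.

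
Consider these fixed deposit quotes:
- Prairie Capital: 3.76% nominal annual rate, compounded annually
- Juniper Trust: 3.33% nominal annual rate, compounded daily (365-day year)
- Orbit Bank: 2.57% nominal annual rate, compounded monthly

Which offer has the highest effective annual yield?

Prairie Capital: compounded annually, EAR = 3.760%
Juniper Trust: (1 + 0.0333/365)^365 − 1 = 3.386%
Orbit Bank: (1 + 0.0257/12)^12 − 1 = 2.600%
The highest effective annual rate is Prairie Capital at 3.760%.

Prairie Capital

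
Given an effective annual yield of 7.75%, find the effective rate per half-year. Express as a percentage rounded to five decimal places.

3.80270%

The per-half-year rate i satisfies (1 + i)^2 = 1 + 0.0775.
i = 1.0775^(1/2) − 1 = 0.0380270 = 3.80270%.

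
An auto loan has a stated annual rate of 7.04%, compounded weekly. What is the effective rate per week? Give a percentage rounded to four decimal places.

0.1354%

With a nominal annual rate compounded weekly, the periodic rate is the nominal rate divided by 52.
i = 0.0704 / 52 = 0.0013538 = 0.1354%.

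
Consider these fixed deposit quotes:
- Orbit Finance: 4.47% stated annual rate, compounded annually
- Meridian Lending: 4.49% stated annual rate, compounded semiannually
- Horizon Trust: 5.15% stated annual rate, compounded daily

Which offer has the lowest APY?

Orbit Finance

Orbit Finance: compounded annually, EAR = 4.470%
Meridian Lending: (1 + 0.0449/2)^2 − 1 = 4.540%
Horizon Trust: (1 + 0.0515/365)^365 − 1 = 5.285%
The lowest effective annual rate is Orbit Finance at 4.470%.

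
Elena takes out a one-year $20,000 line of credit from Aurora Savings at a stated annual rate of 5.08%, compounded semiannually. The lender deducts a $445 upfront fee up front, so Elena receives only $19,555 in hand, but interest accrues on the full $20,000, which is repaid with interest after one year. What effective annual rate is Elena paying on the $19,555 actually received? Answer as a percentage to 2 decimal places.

7.54%

Amount owed after one year: 20,000 × (1 + 0.0508/2)^2 = 20,000 × 1.051445 = $21,028.90.
Effective rate on net proceeds: 21,028.90 / 19,555 − 1 = 0.075372 = 7.54%.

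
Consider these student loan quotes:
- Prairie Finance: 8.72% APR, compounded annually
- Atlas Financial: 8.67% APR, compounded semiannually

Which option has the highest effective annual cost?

Prairie Finance: compounded annually, EAR = 8.720%
Atlas Financial: (1 + 0.0867/2)^2 − 1 = 8.858%
The highest effective annual rate is Atlas Financial at 8.858%.

Atlas Financial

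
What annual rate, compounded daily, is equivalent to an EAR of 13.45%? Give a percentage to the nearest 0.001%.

(1 + r/365)^365 − 1 = 0.1345, so 1 + r/365 = 1.1345^(1/365).
r/365 = 0.000346, so r = 0.126214 = 12.621%.

12.621%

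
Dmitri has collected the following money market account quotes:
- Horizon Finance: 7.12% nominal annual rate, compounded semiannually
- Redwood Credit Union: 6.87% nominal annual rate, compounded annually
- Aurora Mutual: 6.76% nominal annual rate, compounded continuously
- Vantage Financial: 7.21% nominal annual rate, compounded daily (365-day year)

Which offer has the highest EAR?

Vantage Financial

Horizon Finance: (1 + 0.0712/2)^2 − 1 = 7.247%
Redwood Credit Union: compounded annually, EAR = 6.870%
Aurora Mutual: e^0.0676 − 1 = 6.994%
Vantage Financial: (1 + 0.0721/365)^365 − 1 = 7.476%
The highest effective annual rate is Vantage Financial at 7.476%.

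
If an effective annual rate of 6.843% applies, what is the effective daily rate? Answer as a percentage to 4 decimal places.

0.0181%

The per-day rate i satisfies (1 + i)^365 = 1 + 0.06843.
i = 1.06843^(1/365) − 1 = 0.0001814 = 0.0181%.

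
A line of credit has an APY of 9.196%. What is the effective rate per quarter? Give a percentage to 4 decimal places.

2.2237%

The per-quarter rate i satisfies (1 + i)^4 = 1 + 0.09196.
i = 1.09196^(1/4) − 1 = 0.0222372 = 2.2237%.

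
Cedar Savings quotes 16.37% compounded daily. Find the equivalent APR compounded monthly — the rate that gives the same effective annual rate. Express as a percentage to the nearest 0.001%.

16.478%

EAR = (1 + 0.1637/365)^365 − 1 = 0.177818.
Solve (1 + r/12)^12 = 1.177818: r/12 = 1.177818^(1/12) − 1 = 0.013732, so r = 0.164784 = 16.478%.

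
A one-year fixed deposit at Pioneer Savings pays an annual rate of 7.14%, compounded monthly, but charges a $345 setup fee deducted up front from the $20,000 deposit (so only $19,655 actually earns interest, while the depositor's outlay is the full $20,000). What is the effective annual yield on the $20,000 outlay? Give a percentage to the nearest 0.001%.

5.526%

Value after one year: 19,655 × (1 + 0.0714/12)^12 = 19,655 × 1.073784 = $21,105.22.
Effective yield on the $20,000 outlay: 21,105.22 / 20,000 − 1 = 0.055261 = 5.526%.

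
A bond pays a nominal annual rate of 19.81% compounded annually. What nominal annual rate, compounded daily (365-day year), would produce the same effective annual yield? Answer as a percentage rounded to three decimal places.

Compounded annually, EAR = nominal = 0.198100.
Solve (1 + r/365)^365 = 1.198100: r/365 = 1.198100^(1/365) − 1 = 0.000495, so r = 0.180782 = 18.078%.

18.078%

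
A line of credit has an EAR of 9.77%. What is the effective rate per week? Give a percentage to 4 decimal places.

0.1794%

The per-week rate i satisfies (1 + i)^52 = 1 + 0.0977.
i = 1.0977^(1/52) − 1 = 0.0017942 = 0.1794%.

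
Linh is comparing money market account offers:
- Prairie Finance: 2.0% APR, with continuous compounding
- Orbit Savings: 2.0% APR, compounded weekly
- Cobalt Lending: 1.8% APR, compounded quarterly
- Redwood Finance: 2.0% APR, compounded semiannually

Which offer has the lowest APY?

Prairie Finance: e^0.020 − 1 = 2.020%
Orbit Savings: (1 + 0.020/52)^52 − 1 = 2.020%
Cobalt Lending: (1 + 0.018/4)^4 − 1 = 1.812%
Redwood Finance: (1 + 0.020/2)^2 − 1 = 2.010%
The lowest effective annual rate is Cobalt Lending at 1.812%.

Cobalt Lending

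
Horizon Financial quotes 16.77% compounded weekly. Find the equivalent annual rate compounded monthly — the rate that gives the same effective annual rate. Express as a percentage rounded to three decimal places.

16.860%

EAR = (1 + 0.1677/52)^52 − 1 = 0.182263.
Solve (1 + r/12)^12 = 1.182263: r/12 = 1.182263^(1/12) − 1 = 0.014050, so r = 0.168604 = 16.860%.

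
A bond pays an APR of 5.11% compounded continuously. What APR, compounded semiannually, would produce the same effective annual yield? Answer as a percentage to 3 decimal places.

EAR under continuous compounding: e^0.0511 − 1 = 0.052428.
Solve (1 + r/2)^2 = 1.052428: r/2 = 1.052428^(1/2) − 1 = 0.025879, so r = 0.051758 = 5.176%.

5.176%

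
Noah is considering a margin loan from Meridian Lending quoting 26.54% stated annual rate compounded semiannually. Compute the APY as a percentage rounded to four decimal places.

28.3009%

EAR = (1 + 0.2654/2)^2 − 1.
= (1 + 0.132700)^2 − 1 = 1.283009 − 1 = 28.3009%.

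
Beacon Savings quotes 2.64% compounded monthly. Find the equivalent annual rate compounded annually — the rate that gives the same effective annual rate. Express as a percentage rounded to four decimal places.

2.6722%

EAR = (1 + 0.0264/12)^12 − 1 = 0.026722.
Compounded annually, the equivalent nominal rate is the EAR itself: 2.6722%.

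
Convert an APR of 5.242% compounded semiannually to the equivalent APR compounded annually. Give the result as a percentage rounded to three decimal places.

EAR = (1 + 0.05242/2)^2 − 1 = 0.053107.
Compounded annually, the equivalent nominal rate is the EAR itself: 5.311%.

5.311%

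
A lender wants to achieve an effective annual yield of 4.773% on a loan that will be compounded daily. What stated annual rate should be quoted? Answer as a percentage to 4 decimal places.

4.6629%

(1 + r/365)^365 − 1 = 0.04773, so 1 + r/365 = 1.04773^(1/365).
r/365 = 0.000128, so r = 0.046629 = 4.6629%.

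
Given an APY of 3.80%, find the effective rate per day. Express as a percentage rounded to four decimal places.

The per-day rate i satisfies (1 + i)^365 = 1 + 0.0380.
i = 1.0380^(1/365) − 1 = 0.0001022 = 0.0102%.

0.0102%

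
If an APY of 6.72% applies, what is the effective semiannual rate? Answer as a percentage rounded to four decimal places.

The per-half-year rate i satisfies (1 + i)^2 = 1 + 0.0672.
i = 1.0672^(1/2) − 1 = 0.0330537 = 3.3054%.

3.3054%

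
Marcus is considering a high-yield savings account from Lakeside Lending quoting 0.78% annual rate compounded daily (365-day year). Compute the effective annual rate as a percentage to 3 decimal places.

EAR = (1 + 0.0078/365)^365 − 1.
= (1 + 0.000021)^365 − 1 = 1.007830 − 1 = 0.783%.

0.783%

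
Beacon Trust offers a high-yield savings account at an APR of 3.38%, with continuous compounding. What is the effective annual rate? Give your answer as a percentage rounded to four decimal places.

3.4378%

With continuous compounding, EAR = e^0.0338 − 1.
e^0.0338 = 1.034378, so EAR = 0.034378 = 3.4378%.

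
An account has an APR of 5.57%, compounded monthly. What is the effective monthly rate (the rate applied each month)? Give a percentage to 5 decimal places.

0.46417%

With a nominal annual rate compounded monthly, the periodic rate is the nominal rate divided by 12.
i = 0.0557 / 12 = 0.0046417 = 0.46417%.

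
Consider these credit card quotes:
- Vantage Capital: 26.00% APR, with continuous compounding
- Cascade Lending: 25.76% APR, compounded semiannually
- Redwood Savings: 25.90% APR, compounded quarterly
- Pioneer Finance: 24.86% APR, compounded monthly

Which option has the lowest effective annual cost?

Vantage Capital: e^0.2600 − 1 = 29.693%
Cascade Lending: (1 + 0.2576/2)^2 − 1 = 27.419%
Redwood Savings: (1 + 0.2590/4)^4 − 1 = 28.526%
Pioneer Finance: (1 + 0.2486/12)^12 − 1 = 27.898%
The lowest effective annual rate is Cascade Lending at 27.419%.

Cascade Lending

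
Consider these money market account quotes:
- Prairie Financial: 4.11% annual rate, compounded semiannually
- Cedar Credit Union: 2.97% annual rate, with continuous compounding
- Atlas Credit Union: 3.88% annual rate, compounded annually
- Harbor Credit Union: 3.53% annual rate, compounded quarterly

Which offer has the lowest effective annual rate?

Cedar Credit Union

Prairie Financial: (1 + 0.0411/2)^2 − 1 = 4.152%
Cedar Credit Union: e^0.0297 − 1 = 3.015%
Atlas Credit Union: compounded annually, EAR = 3.880%
Harbor Credit Union: (1 + 0.0353/4)^4 − 1 = 3.577%
The lowest effective annual rate is Cedar Credit Union at 3.015%.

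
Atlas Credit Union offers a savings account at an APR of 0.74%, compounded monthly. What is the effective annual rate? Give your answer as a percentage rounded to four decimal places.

0.7425%

EAR = (1 + 0.0074/12)^12 − 1.
= 1.007425 − 1 = 0.7425%.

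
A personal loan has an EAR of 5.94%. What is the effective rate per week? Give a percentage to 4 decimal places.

0.1110%

The per-week rate i satisfies (1 + i)^52 = 1 + 0.0594.
i = 1.0594^(1/52) − 1 = 0.0011103 = 0.1110%.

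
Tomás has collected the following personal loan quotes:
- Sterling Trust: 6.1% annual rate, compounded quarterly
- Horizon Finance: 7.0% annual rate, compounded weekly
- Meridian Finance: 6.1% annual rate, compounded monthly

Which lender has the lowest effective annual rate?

Sterling Trust: (1 + 0.061/4)^4 − 1 = 6.241%
Horizon Finance: (1 + 0.070/52)^52 − 1 = 7.246%
Meridian Finance: (1 + 0.061/12)^12 − 1 = 6.273%
The lowest effective annual rate is Sterling Trust at 6.241%.

Sterling Trust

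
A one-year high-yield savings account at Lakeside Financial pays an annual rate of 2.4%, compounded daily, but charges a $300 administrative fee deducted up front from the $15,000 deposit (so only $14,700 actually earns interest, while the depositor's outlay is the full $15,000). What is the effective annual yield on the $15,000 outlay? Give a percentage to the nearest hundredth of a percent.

0.38%

Value after one year: 14,700 × (1 + 0.024/365)^365 = 14,700 × 1.024290 = $15,057.06.
Effective yield on the $15,000 outlay: 15,057.06 / 15,000 − 1 = 0.003804 = 0.38%.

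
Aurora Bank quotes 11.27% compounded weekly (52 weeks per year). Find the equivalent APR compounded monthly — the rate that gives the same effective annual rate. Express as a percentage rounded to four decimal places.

EAR = (1 + 0.1127/52)^52 − 1 = 0.119160.
Solve (1 + r/12)^12 = 1.119160: r/12 = 1.119160^(1/12) − 1 = 0.009426, so r = 0.113108 = 11.3108%.

11.3108%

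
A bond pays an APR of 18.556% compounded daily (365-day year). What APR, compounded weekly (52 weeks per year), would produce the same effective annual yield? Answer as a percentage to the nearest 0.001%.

EAR = (1 + 0.18556/365)^365 − 1 = 0.203836.
Solve (1 + r/52)^52 = 1.203836: r/52 = 1.203836^(1/52) − 1 = 0.003574, so r = 0.185844 = 18.584%.

18.584%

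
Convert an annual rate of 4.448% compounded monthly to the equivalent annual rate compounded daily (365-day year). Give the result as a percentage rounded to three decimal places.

EAR = (1 + 0.04448/12)^12 − 1 = 0.045398.
Solve (1 + r/365)^365 = 1.045398: r/365 = 1.045398^(1/365) − 1 = 0.000122, so r = 0.044400 = 4.440%.

4.440%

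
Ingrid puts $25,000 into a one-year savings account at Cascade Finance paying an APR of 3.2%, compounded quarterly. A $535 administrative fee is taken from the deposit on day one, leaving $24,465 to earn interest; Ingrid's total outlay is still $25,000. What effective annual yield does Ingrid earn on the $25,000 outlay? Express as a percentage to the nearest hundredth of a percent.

1.03%

Value after one year: 24,465 × (1 + 0.032/4)^4 = 24,465 × 1.032386 = $25,257.32.
Effective yield on the $25,000 outlay: 25,257.32 / 25,000 − 1 = 0.010293 = 1.03%.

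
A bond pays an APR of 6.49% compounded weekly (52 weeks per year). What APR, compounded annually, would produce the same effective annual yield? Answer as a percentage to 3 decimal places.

EAR = (1 + 0.0649/52)^52 − 1 = 0.067009.
Compounded annually, the equivalent nominal rate is the EAR itself: 6.701%.

6.701%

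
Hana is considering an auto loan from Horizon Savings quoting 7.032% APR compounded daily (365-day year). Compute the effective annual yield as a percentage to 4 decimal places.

EAR = (1 + 0.07032/365)^365 − 1.
= (1 + 0.000193)^365 − 1 = 1.072844 − 1 = 7.2844%.

7.2844%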